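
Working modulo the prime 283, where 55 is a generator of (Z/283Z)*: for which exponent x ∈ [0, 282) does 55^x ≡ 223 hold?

171

Baby-step giant-step with m = ceil(sqrt(282)) = 17.
Baby table (55^j mod 283 for j=0..16):
  0:1  1:55  2:195  3:254  4:103  5:5  6:275  7:126
  8:138  9:232  10:25  11:243  12:64  13:124  14:28  15:125
  16:83
Giant step factor: 55^(-17) ≡ 153 (mod 283).
Scan 223·153^i mod 283 for i = 0, 1, …:
  i=0: 223   i=1: 159   i=2: 272   i=3: 15
  i=4: 31   i=5: 215   i=6: 67   i=7: 63
  i=8: 17   i=9: 54   i=10: 55
Match at i=10, j=1: x = 10·17 + 1 = 171.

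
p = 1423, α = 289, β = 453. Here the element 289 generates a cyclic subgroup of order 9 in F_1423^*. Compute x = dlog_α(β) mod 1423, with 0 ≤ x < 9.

Successive powers of 289 modulo 1423:
  289^0=1  289^1=289  289^2=987  289^3=643  289^4=837  289^5=1406
  289^6=779  289^7=297  289^8=453
So 289^8 ≡ 453 (mod 1423), giving x = 8.

8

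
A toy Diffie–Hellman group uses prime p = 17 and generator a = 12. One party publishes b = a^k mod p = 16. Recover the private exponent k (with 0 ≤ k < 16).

8

Successive powers of 12 modulo 17:
  12^0=1  12^1=12  12^2=8  12^3=11  12^4=13  12^5=3
  12^6=2  12^7=7  12^8=16
So 12^8 ≡ 16 (mod 17), giving k = 8.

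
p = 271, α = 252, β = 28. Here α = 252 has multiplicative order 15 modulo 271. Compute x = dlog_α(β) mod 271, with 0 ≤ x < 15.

Successive powers of 252 modulo 271:
  252^0=1  252^1=252  252^2=90  252^3=187  252^4=241  252^5=28
So 252^5 ≡ 28 (mod 271), giving x = 5.

5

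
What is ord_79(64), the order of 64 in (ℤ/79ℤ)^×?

13

The order of 64 must divide p − 1 = 78 = 2 · 3 · 13.
Divisors: 1, 2, 3, 6, 13, 26, 39, 78.
Check each in increasing order: 64^1 ≡ 64;  64^2 ≡ 67;  64^3 ≡ 22;  64^6 ≡ 10;  64^13 ≡ 1.
Smallest exponent giving 1 is 13.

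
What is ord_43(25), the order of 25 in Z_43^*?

21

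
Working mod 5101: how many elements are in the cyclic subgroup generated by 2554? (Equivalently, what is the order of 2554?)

425

The order of 2554 must divide p − 1 = 5100 = 2^2 · 3 · 5^2 · 17.
Divisors: 1, 2, 3, 4, 5, 6, 10, 12, 15, 17, 20, 25, 30, 34, 50, 51, 60, 68, 75, 85, 100, 102, 150, 170, 204, 255, 300, 340, 425, 510, 850, 1020, 1275, 1700, 2550, 5100.
Check each in increasing order: 2554^1 ≡ 2554;  2554^2 ≡ 3838;  2554^3 ≡ 3231;  2554^4 ≡ 3657;  2554^5 ≡ 47;  2554^6 ≡ 2715;  2554^10 ≡ 2209;  2554^12 ≡ 280;  2554^15 ≡ 1803;  2554^17 ≡ 2958;  2554^20 ≡ 3125;  2554^25 ≡ 4047;  2554^30 ≡ 1472;  2554^34 ≡ 1549;  2554^50 ≡ 3999;  2554^51 ≡ 1244;  2554^60 ≡ 3960;  2554^68 ≡ 1931;  2554^75 ≡ 3581;  2554^85 ≡ 3879;  2554^100 ≡ 366;  2554^102 ≡ 1933;  2554^150 ≡ 4748;  2554^170 ≡ 3792;  2554^204 ≡ 2557;  2554^255 ≡ 2985;  2554^300 ≡ 2185;  2554^340 ≡ 4646;  2554^425 ≡ 1.
Smallest exponent giving 1 is 425.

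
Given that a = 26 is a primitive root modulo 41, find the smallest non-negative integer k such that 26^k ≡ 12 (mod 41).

Successive powers of 26 modulo 41:
  26^0=1  26^1=26  26^2=20  26^3=28  26^4=31  26^5=27
  26^6=5  26^7=7  26^8=18  26^9=17  26^10=32  26^11=12
So 26^11 ≡ 12 (mod 41), giving k = 11.

11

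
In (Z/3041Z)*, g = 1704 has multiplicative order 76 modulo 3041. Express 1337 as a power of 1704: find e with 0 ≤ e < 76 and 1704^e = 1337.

39

Baby-step giant-step with m = ceil(sqrt(76)) = 9.
Baby table (1704^j mod 3041 for j=0..8):
  0:1  1:1704  2:2502  3:2967  4:1626  5:353  6:2435  7:1316
  8:1247
Giant step factor: 1704^(-9) ≡ 990 (mod 3041).
Scan 1337·990^i mod 3041 for i = 0, 1, …:
  i=0: 1337   i=1: 795   i=2: 2472   i=3: 2316
  i=4: 2967
Match at i=4, j=3: e = 4·9 + 3 = 39.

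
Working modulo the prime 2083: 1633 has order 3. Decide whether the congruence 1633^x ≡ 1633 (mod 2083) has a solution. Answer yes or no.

⟨1633⟩ has order 3; its elements mod 2083 are {1, 449, 1633}.
1633 is in this set.

yes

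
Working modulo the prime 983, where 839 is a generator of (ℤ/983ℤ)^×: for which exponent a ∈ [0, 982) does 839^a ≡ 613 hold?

494

Baby-step giant-step with m = ceil(sqrt(982)) = 32.
Baby table (839^j mod 983 for j=0..31):
  0:1  1:839  2:93  3:370  4:785  5:5  6:263  7:465
  8:867  9:976  10:25  11:332  12:359  13:403  14:948  15:125
  16:677  17:812  18:49  19:808  20:625  21:436  22:128  23:245
  24:108  25:176  26:214  27:640  28:242  29:540  30:880  31:87
Giant step factor: 839^(-32) ≡ 47 (mod 983).
Scan 613·47^i mod 983 for i = 0, 1, …:
  i=0: 613   i=1: 304   i=2: 526   i=3: 147
  i=4: 28   i=5: 333   i=6: 906   i=7: 313
  i=8: 949   i=9: 368     …   i=14: 62
  i=15: 948
Match at i=15, j=14: a = 15·32 + 14 = 494.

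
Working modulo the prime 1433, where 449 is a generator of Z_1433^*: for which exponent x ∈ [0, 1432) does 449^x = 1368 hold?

1091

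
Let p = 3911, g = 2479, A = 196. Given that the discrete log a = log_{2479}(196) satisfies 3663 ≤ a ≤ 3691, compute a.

3674

Compute 2479^3663 mod 3911 = 1238, then multiply by 2479 repeatedly:
  2479^3663=1238  2479^3664=2778  2479^3665=3302  2479^3666=3846  2479^3667=3127
  2479^3668=231  2479^3669=1643  2479^3670=1646  2479^3671=1261  2479^3672=1130
  2479^3673=994  2479^3674=196
Found 196 at exponent 3674.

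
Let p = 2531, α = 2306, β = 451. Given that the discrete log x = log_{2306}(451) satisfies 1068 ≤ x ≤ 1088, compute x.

Compute 2306^1068 mod 2531 = 1738, then multiply by 2306 repeatedly:
  2306^1068=1738  2306^1069=1255  2306^1070=1097  2306^1071=1213  2306^1072=423
  2306^1073=1003  2306^1074=2115  2306^1075=2484  2306^1076=451
Found 451 at exponent 1076.

1076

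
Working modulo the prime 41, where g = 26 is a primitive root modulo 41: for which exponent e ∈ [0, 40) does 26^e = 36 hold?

26

Successive powers of 26 modulo 41:
  26^0=1  26^1=26  26^2=20  26^3=28  26^4=31  26^5=27
  26^6=5  26^7=7  26^8=18  26^9=17  26^10=32  26^11=12
  26^12=25  26^13=35  26^14=8  26^15=3  26^16=37  26^17=19
  26^18=2  26^19=11  26^20=40  26^21=15  26^22=21  26^23=13
  26^24=10  26^25=14  26^26=36
So 26^26 ≡ 36 (mod 41), giving e = 26.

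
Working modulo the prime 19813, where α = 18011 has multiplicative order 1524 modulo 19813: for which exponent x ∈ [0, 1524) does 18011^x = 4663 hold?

Baby-step giant-step with m = ceil(sqrt(1524)) = 40.
Baby table (18011^j mod 19813 for j=0..39):
  0:1  1:18011  2:17685  3:10747  4:11020  5:14399  6:8032  7:9639
  8:6523  9:14476  10:7969  11:4287  12:1896  13:11057  14:7164  15:8548
  16:11018  17:18003  18:12288  19:7958  20:4296  21:5491  22:11718  23:4822
  24:8663  25:1918  26:11039  27:19787  28:7226  29:15702  30:17773  31:10675
  32:2073  33:9111  34:6955  35:8719  36:71  37:10749  38:7416  39:10143
Giant step factor: 18011^(-40) ≡ 14079 (mod 19813).
Scan 4663·14079^i mod 19813 for i = 0, 1, …:
  i=0: 4663   i=1: 9908   i=2: 11212   i=3: 3577
  i=4: 15750   i=5: 16967   i=6: 12865   i=7: 15702
Match at i=7, j=29: x = 7·40 + 29 = 309.

309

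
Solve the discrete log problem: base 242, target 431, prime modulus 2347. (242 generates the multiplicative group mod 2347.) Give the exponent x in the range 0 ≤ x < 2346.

1113

Baby-step giant-step with m = ceil(sqrt(2346)) = 49.
Baby table (242^j mod 2347 for j=0..48):
  0:1  1:242  2:2236  3:1302  4:586  5:992  6:670  7:197
  8:734  9:1603  10:671  11:439  12:623  13:558  14:1257  15:1431
  16:1293  17:755  18:1991  19:687  20:1964  21:1194  22:267  23:1245
  24:874  25:278  26:1560  27:2000  28:518  29:965  30:1177  31:847
  32:785  33:2210  34:2051  35:1125  36:2345  37:1863  38:222  39:2090
  40:1175  41:363  42:1007  43:1953  44:879  45:1488  46:1005  47:1469
  48:1101
Giant step factor: 242^(-49) ≡ 898 (mod 2347).
Scan 431·898^i mod 2347 for i = 0, 1, …:
  i=0: 431   i=1: 2130   i=2: 2282   i=3: 305
  i=4: 1638   i=5: 1702   i=6: 499   i=7: 2172
  i=8: 99   i=9: 2063     …   i=21: 145
  i=22: 1125
Match at i=22, j=35: x = 22·49 + 35 = 1113.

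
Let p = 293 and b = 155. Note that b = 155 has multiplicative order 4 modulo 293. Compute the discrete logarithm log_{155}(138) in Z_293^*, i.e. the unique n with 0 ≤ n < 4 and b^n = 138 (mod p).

3

Successive powers of 155 modulo 293:
  155^0=1  155^1=155  155^2=292  155^3=138
So 155^3 ≡ 138 (mod 293), giving n = 3.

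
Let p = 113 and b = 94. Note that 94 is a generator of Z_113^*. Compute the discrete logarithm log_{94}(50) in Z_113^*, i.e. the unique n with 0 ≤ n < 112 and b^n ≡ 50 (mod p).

Baby-step giant-step with m = ceil(sqrt(112)) = 11.
Baby table (94^j mod 113 for j=0..10):
  0:1  1:94  2:22  3:34  4:32  5:70  6:26  7:71
  8:7  9:93  10:41
Giant step factor: 94^(-11) ≡ 66 (mod 113).
Scan 50·66^i mod 113 for i = 0, 1, …:
  i=0: 50   i=1: 23   i=2: 49   i=3: 70
Match at i=3, j=5: n = 3·11 + 5 = 38.

38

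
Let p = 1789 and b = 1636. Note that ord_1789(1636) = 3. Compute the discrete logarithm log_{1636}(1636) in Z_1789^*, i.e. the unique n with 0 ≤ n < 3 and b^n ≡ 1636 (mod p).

1

Successive powers of 1636 modulo 1789:
  1636^0=1  1636^1=1636
So 1636^1 ≡ 1636 (mod 1789), giving n = 1.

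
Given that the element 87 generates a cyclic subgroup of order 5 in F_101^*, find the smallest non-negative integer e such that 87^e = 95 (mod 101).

Successive powers of 87 modulo 101:
  87^0=1  87^1=87  87^2=95
So 87^2 ≡ 95 (mod 101), giving e = 2.

2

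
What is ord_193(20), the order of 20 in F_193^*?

The order of 20 must divide p − 1 = 192 = 2^6 · 3.
Divisors: 1, 2, 3, 4, 6, 8, 12, 16, 24, 32, 48, 64, 96, 192.
Check each in increasing order: 20^1 ≡ 20;  20^2 ≡ 14;  20^3 ≡ 87;  20^4 ≡ 3;  20^6 ≡ 42;  20^8 ≡ 9;  20^12 ≡ 27;  20^16 ≡ 81;  20^24 ≡ 150;  20^32 ≡ 192;  20^48 ≡ 112;  20^64 ≡ 1.
Smallest exponent giving 1 is 64.

64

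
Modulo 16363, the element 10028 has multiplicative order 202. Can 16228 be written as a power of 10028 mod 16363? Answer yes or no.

16228 ∈ ⟨10028⟩ iff 16228^202 ≡ 1 (mod 16363), since |⟨10028⟩| = 202.
16228^202 mod 16363 = 1.
Since 1 = 1, 16228 lies in the subgroup.

yes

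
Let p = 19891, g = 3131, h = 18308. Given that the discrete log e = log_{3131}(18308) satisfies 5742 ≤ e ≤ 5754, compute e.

5752

Compute 3131^5742 mod 19891 = 3735, then multiply by 3131 repeatedly:
  3131^5742=3735  3131^5743=18268  3131^5744=10483  3131^5745=2123  3131^5746=3519
  3131^5747=18266  3131^5748=4221  3131^5749=8327  3131^5750=14627  3131^5751=8055
  3131^5752=18308
Found 18308 at exponent 5752.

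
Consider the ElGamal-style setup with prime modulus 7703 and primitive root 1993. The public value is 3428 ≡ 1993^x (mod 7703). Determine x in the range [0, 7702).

Baby-step giant-step with m = ceil(sqrt(7702)) = 88.
Baby table (1993^j mod 7703 for j=0..87):
  0:1  1:1993  2:5004  3:5290  4:5266  5:3652  6:6804  7:3092
  8:7659  9:4744  10:3211  11:6033  12:7089  13:1075  14:1041  15:2606
  16:1936  17:6948  18:5073  19:4153  20:3907  21:6621  22:414  23:881
  24:7252  25:2408  26:175  27:2140  28:5261  29:1390  30:4893  31:7454
  32:4438  33:1890  34:3  35:5979  36:7309  37:464  38:392  39:3253
  40:5006  41:1573  42:7571  43:6529  44:1930  45:2693  46:5861  47:3225
  48:3123  49:115  50:5808  51:5438  52:7516  53:4756  54:4018  55:4457
  56:1242  57:2643  58:6350  59:7224  60:525  61:6420  62:377  63:4170
  64:6976  65:6956  66:5611  67:5670  68:9  69:2531  70:6521  71:1392
  72:1176  73:2056  74:7315  75:4719  76:7307  77:4181  78:5790  79:376
  80:2177  81:1972  82:1666  83:345  84:2018  85:908  86:7142  87:6565
Giant step factor: 1993^(-88) ≡ 4318 (mod 7703).
Scan 3428·4318^i mod 7703 for i = 0, 1, …:
  i=0: 3428   i=1: 4641   i=2: 4335   i=3: 240
  i=4: 4118   i=5: 3000   i=6: 5257   i=7: 6688
  i=8: 237   i=9: 6570     …   i=70: 4176
  i=71: 6948
Match at i=71, j=17: x = 71·88 + 17 = 6265.

6265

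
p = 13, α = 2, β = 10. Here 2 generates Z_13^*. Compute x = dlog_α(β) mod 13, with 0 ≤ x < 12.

10

Successive powers of 2 modulo 13:
  2^0=1  2^1=2  2^2=4  2^3=8  2^4=3  2^5=6
  2^6=12  2^7=11  2^8=9  2^9=5  2^10=10
So 2^10 ≡ 10 (mod 13), giving x = 10.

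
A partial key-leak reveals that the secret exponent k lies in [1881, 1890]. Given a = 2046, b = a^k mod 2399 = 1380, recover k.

1888

Compute 2046^1881 mod 2399 = 869, then multiply by 2046 repeatedly:
  2046^1881=869  2046^1882=315  2046^1883=1558  2046^1884=1796  2046^1885=1747
  2046^1886=2251  2046^1887=1865  2046^1888=1380
Found 1380 at exponent 1888.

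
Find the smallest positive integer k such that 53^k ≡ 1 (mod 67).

22

The order of 53 must divide p − 1 = 66 = 2 · 3 · 11.
Divisors: 1, 2, 3, 6, 11, 22, 33, 66.
Check each in increasing order: 53^1 ≡ 53;  53^2 ≡ 62;  53^3 ≡ 3;  53^6 ≡ 9;  53^11 ≡ 66;  53^22 ≡ 1.
Smallest exponent giving 1 is 22.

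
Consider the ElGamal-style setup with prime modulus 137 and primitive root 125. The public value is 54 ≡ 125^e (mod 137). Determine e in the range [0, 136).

101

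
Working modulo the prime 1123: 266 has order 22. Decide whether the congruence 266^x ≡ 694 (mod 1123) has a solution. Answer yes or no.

no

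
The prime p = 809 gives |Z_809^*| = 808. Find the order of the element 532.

101

The order of 532 must divide p − 1 = 808 = 2^3 · 101.
Divisors: 1, 2, 4, 8, 101, 202, 404, 808.
Check each in increasing order: 532^1 ≡ 532;  532^2 ≡ 683;  532^4 ≡ 505;  532^8 ≡ 190;  532^101 ≡ 1.
Smallest exponent giving 1 is 101.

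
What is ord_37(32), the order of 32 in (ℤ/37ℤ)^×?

36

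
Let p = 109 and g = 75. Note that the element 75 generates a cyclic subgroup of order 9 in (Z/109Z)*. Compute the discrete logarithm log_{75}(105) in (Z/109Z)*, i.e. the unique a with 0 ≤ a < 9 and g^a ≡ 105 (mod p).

Successive powers of 75 modulo 109:
  75^0=1  75^1=75  75^2=66  75^3=45  75^4=105
So 75^4 ≡ 105 (mod 109), giving a = 4.

4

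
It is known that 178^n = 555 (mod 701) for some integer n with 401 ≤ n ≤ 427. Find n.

Compute 178^401 mod 701 = 347, then multiply by 178 repeatedly:
  178^401=347  178^402=78  178^403=565  178^404=327  178^405=23
  178^406=589  178^407=393  178^408=555
Found 555 at exponent 408.

408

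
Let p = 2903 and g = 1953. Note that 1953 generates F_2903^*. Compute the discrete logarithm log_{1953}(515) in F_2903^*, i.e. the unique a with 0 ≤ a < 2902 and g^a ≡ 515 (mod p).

1934

Baby-step giant-step with m = ceil(sqrt(2902)) = 54.
Baby table (1953^j mod 2903 for j=0..53):
  0:1  1:1953  2:2570  3:2826  4:575  5:2417  6:123  7:2173
  8:2586  9:2141  10:1053  11:1185  12:614  13:203  14:1651  15:2073
  16:1787  17:605  18:44  19:1745  20:2766  21:2418  22:2076  23:1840
  24:2509  25:2716  26:567  27:1308  28:2787  29:2789  30:889  31:223
  32:69  33:1219  34:247  35:493  36:1936  37:1302  38:2681  39:1884
  40:1351  41:2579  42:82  43:481  44:1724  45:2395  46:702  47:790
  48:1377  49:1103  50:133  51:1382  52:2159  53:1371
Giant step factor: 1953^(-54) ≡ 99 (mod 2903).
Scan 515·99^i mod 2903 for i = 0, 1, …:
  i=0: 515   i=1: 1634   i=2: 2101   i=3: 1886
  i=4: 922   i=5: 1285   i=6: 2386   i=7: 1071
  i=8: 1521   i=9: 2526     …   i=34: 252
  i=35: 1724
Match at i=35, j=44: a = 35·54 + 44 = 1934.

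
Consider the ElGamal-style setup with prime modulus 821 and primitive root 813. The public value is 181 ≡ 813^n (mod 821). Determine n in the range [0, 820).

523

Baby-step giant-step with m = ceil(sqrt(820)) = 29.
Baby table (813^j mod 821 for j=0..28):
  0:1  1:813  2:64  3:309  4:812  5:72  6:245  7:503
  8:81  9:173  10:258  11:399  12:92  13:85  14:141  15:514
  16:814  17:56  18:373  19:300  20:63  21:317  22:748  23:584
  24:254  25:431  26:657  27:491  28:177
Giant step factor: 813^(-29) ≡ 643 (mod 821).
Scan 181·643^i mod 821 for i = 0, 1, …:
  i=0: 181   i=1: 622   i=2: 119   i=3: 164
  i=4: 364   i=5: 67   i=6: 389   i=7: 543
  i=8: 224   i=9: 357     …   i=17: 655
  i=18: 813
Match at i=18, j=1: n = 18·29 + 1 = 523.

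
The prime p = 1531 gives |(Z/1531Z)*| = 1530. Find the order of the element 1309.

The order of 1309 must divide p − 1 = 1530 = 2 · 3^2 · 5 · 17.
Divisors: 1, 2, 3, 5, 6, 9, 10, 15, 17, 18, 30, 34, 45, 51, 85, 90, 102, 153, 170, 255, 306, 510, 765, 1530.
Check each in increasing order: 1309^1 ≡ 1309;  1309^2 ≡ 292;  1309^3 ≡ 1009;  1309^5 ≡ 676;  1309^6 ≡ 1497;  1309^9 ≡ 907;  1309^10 ≡ 738;  1309^15 ≡ 1313;  1309^17 ≡ 646;  1309^18 ≡ 502;  1309^30 ≡ 63;  1309^34 ≡ 884;  1309^45 ≡ 45;  1309^51 ≡ 1.
Smallest exponent giving 1 is 51.

51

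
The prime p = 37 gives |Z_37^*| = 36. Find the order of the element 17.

36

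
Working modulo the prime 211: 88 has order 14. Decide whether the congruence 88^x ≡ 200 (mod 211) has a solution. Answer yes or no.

no

⟨88⟩ has order 14; its elements mod 211 are {1, 12, 40, 58, 63, 67, 88, 123, 144, 148, 153, 171, 199, 210}.
200 is not in this set.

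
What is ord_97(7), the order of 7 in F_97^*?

The order of 7 must divide p − 1 = 96 = 2^5 · 3.
Divisors: 1, 2, 3, 4, 6, 8, 12, 16, 24, 32, 48, 96.
Check each in increasing order: 7^1 ≡ 7;  7^2 ≡ 49;  7^3 ≡ 52;  7^4 ≡ 73;  7^6 ≡ 85;  7^8 ≡ 91;  7^12 ≡ 47;  7^16 ≡ 36;  7^24 ≡ 75;  7^32 ≡ 35;  7^48 ≡ 96;  7^96 ≡ 1.
Smallest exponent giving 1 is 96.

96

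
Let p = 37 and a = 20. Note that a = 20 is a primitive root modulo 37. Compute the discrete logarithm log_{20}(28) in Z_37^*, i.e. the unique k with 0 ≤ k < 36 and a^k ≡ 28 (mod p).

10

Successive powers of 20 modulo 37:
  20^0=1  20^1=20  20^2=30  20^3=8  20^4=12  20^5=18
  20^6=27  20^7=22  20^8=33  20^9=31  20^10=28
So 20^10 ≡ 28 (mod 37), giving k = 10.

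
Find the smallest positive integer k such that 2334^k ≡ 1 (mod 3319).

553

The order of 2334 must divide p − 1 = 3318 = 2 · 3 · 7 · 79.
Divisors: 1, 2, 3, 6, 7, 14, 21, 42, 79, 158, 237, 474, 553, 1106, 1659, 3318.
Check each in increasing order: 2334^1 ≡ 2334;  2334^2 ≡ 1077;  2334^3 ≡ 1235;  2334^6 ≡ 1804;  2334^7 ≡ 2044;  2334^14 ≡ 2634;  2334^21 ≡ 478;  2334^42 ≡ 2792;  2334^79 ≡ 1979;  2334^158 ≡ 21;  2334^237 ≡ 1731;  2334^474 ≡ 2623;  2334^553 ≡ 1.
Smallest exponent giving 1 is 553.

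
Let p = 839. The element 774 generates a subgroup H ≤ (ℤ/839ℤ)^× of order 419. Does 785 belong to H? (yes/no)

no

785 ∈ ⟨774⟩ iff 785^419 ≡ 1 (mod 839), since |⟨774⟩| = 419.
785^419 mod 839 = 838.
Since 838 ≠ 1, 785 does not lie in the subgroup.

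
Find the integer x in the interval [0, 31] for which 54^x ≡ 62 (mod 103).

19

Compute 54^0 mod 103 = 1, then multiply by 54 repeatedly:
  54^0=1  54^1=54  54^2=32  54^3=80  54^4=97
  54^5=88  54^6=14  54^7=35  54^8=36  54^9=90
  54^10=19  54^11=99  54^12=93  54^13=78  54^14=92
  54^15=24  54^16=60  54^17=47  54^18=66  54^19=62
Found 62 at exponent 19.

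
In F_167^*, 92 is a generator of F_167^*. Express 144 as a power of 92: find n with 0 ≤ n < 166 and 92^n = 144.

14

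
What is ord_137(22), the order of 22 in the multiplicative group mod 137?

The order of 22 must divide p − 1 = 136 = 2^3 · 17.
Divisors: 1, 2, 4, 8, 17, 34, 68, 136.
Check each in increasing order: 22^1 ≡ 22;  22^2 ≡ 73;  22^4 ≡ 123;  22^8 ≡ 59;  22^17 ≡ 136;  22^34 ≡ 1.
Smallest exponent giving 1 is 34.

34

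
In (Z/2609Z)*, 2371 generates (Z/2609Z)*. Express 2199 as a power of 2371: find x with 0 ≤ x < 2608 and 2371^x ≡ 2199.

Baby-step giant-step with m = ceil(sqrt(2608)) = 52.
Baby table (2371^j mod 2609 for j=0..51):
  0:1  1:2371  2:1855  3:2040  4:2363  5:1150  6:245  7:1697
  8:509  9:1481  10:2346  11:2587  12:18  13:934  14:2082  15:194
  16:790  17:2437  18:1801  19:1847  20:1335  21:568  22:484  23:2213
  24:324  25:1158  26:950  27:883  28:1175  29:2122  30:1110  31:1938
  32:549  33:2397  34:885  35:699  36:614  37:2581  38:1446  39:240
  40:278  41:1670  42:1717  43:967  44:2055  45:1402  46:276  47:2146
  48:616  49:2105  50:2547  51:1711
Giant step factor: 2371^(-52) ≡ 573 (mod 2609).
Scan 2199·573^i mod 2609 for i = 0, 1, …:
  i=0: 2199   i=1: 2489   i=2: 1683   i=3: 1638
  i=4: 1943   i=5: 1905   i=6: 1003   i=7: 739
  i=8: 789   i=9: 740     …   i=38: 887
  i=39: 2105
Match at i=39, j=49: x = 39·52 + 49 = 2077.

2077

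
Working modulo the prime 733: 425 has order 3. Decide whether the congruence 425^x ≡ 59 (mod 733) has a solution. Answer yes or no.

⟨425⟩ has order 3; its elements mod 733 are {1, 307, 425}.
59 is not in this set.

no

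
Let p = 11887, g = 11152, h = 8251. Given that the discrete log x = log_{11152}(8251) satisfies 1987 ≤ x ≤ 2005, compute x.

Compute 11152^1987 mod 11887 = 9650, then multiply by 11152 repeatedly:
  11152^1987=9650  11152^1988=3789  11152^1989=8530  11152^1990=6786  11152^1991=4830
  11152^1992=4163  11152^1993=7041  11152^1994=7597  11152^1995=3095  11152^1996=7479
  11152^1997=6616  11152^1998=10910  11152^1999=4875  11152^2000=6749  11152^2001=8251
Found 8251 at exponent 2001.

2001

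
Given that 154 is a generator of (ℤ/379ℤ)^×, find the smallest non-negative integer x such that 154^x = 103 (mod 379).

232

Baby-step giant-step with m = ceil(sqrt(378)) = 20.
Baby table (154^j mod 379 for j=0..19):
  0:1  1:154  2:218  3:220  4:149  5:206  6:267  7:186
  8:219  9:374  10:367  11:47  12:37  13:13  14:107  15:181
  16:207  17:42  18:25  19:60
Giant step factor: 154^(-20) ≡ 329 (mod 379).
Scan 103·329^i mod 379 for i = 0, 1, …:
  i=0: 103   i=1: 156   i=2: 159   i=3: 9
  i=4: 308   i=5: 139   i=6: 251   i=7: 336
  i=8: 255   i=9: 136   i=10: 22   i=11: 37
Match at i=11, j=12: x = 11·20 + 12 = 232.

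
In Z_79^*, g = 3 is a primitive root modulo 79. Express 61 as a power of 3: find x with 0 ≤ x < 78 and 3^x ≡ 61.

45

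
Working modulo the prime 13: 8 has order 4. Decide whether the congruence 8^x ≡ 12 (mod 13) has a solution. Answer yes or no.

yes

⟨8⟩ has order 4; its elements mod 13 are {1, 5, 8, 12}.
12 is in this set.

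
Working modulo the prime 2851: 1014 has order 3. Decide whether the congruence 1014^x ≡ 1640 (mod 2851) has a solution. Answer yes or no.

1640 ∈ ⟨1014⟩ iff 1640^3 ≡ 1 (mod 2851), since |⟨1014⟩| = 3.
1640^3 mod 2851 = 2244.
Since 2244 ≠ 1, 1640 does not lie in the subgroup.

no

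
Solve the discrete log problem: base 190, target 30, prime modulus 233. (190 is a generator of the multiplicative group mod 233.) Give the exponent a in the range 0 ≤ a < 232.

158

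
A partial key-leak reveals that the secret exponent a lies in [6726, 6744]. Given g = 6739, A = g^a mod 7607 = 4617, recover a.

6735

Compute 6739^6726 mod 7607 = 3820, then multiply by 6739 repeatedly:
  6739^6726=3820  6739^6727=892  6739^6728=1658  6739^6729=6186  6739^6730=1094
  6739^6731=1283  6739^6732=4585  6739^6733=6288  6739^6734=3842  6739^6735=4617
Found 4617 at exponent 6735.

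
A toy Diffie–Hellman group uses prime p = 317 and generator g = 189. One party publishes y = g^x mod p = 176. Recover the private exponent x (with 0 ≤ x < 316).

Baby-step giant-step with m = ceil(sqrt(316)) = 18.
Baby table (189^j mod 317 for j=0..17):
  0:1  1:189  2:217  3:120  4:173  5:46  6:135  7:155
  8:131  9:33  10:214  11:187  12:156  13:3  14:250  15:17
  16:43  17:202
Giant step factor: 189^(-18) ≡ 85 (mod 317).
Scan 176·85^i mod 317 for i = 0, 1, …:
  i=0: 176   i=1: 61   i=2: 113   i=3: 95
  i=4: 150   i=5: 70   i=6: 244   i=7: 135
Match at i=7, j=6: x = 7·18 + 6 = 132.

132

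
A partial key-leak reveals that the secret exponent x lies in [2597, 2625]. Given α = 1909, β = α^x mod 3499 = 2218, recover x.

2606

Compute 1909^2597 mod 3499 = 2319, then multiply by 1909 repeatedly:
  1909^2597=2319  1909^2598=736  1909^2599=1925  1909^2600=875  1909^2601=1352
  1909^2602=2205  1909^2603=48  1909^2604=658  1909^2605=3480  1909^2606=2218
Found 2218 at exponent 2606.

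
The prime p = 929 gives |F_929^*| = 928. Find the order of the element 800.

464

The order of 800 must divide p − 1 = 928 = 2^5 · 29.
Divisors: 1, 2, 4, 8, 16, 29, 32, 58, 116, 232, 464, 928.
Check each in increasing order: 800^1 ≡ 800;  800^2 ≡ 848;  800^4 ≡ 58;  800^8 ≡ 577;  800^16 ≡ 347;  800^29 ≡ 883;  800^32 ≡ 568;  800^58 ≡ 258;  800^116 ≡ 605;  800^232 ≡ 928;  800^464 ≡ 1.
Smallest exponent giving 1 is 464.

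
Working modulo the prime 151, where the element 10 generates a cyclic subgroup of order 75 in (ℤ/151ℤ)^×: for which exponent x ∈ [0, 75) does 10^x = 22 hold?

52

Baby-step giant-step with m = ceil(sqrt(75)) = 9.
Baby table (10^j mod 151 for j=0..8):
  0:1  1:10  2:100  3:94  4:34  5:38  6:78  7:25
  8:99
Giant step factor: 10^(-9) ≡ 9 (mod 151).
Scan 22·9^i mod 151 for i = 0, 1, …:
  i=0: 22   i=1: 47   i=2: 121   i=3: 32
  i=4: 137   i=5: 25
Match at i=5, j=7: x = 5·9 + 7 = 52.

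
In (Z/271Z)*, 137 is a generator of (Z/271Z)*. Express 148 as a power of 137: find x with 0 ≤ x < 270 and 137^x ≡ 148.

Baby-step giant-step with m = ceil(sqrt(270)) = 17.
Baby table (137^j mod 271 for j=0..16):
  0:1  1:137  2:70  3:105  4:22  5:33  6:185  7:142
  8:213  9:184  10:5  11:143  12:79  13:254  14:110  15:165
  16:112
Giant step factor: 137^(-17) ≡ 221 (mod 271).
Scan 148·221^i mod 271 for i = 0, 1, …:
  i=0: 148   i=1: 188   i=2: 85   i=3: 86
  i=4: 36   i=5: 97   i=6: 28   i=7: 226
  i=8: 82   i=9: 236   i=10: 124   i=11: 33
Match at i=11, j=5: x = 11·17 + 5 = 192.

192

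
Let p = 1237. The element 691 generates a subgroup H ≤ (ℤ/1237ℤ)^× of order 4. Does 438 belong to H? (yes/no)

no

⟨691⟩ has order 4; its elements mod 1237 are {1, 546, 691, 1236}.
438 is not in this set.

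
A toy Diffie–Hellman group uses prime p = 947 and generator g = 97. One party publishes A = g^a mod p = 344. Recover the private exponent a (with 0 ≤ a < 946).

Baby-step giant-step with m = ceil(sqrt(946)) = 31.
Baby table (97^j mod 947 for j=0..30):
  0:1  1:97  2:886  3:712  4:880  5:130  6:299  7:593
  8:701  9:760  10:801  11:43  12:383  13:218  14:312  15:907
  16:855  17:546  18:877  19:786  20:482  21:351  22:902  23:370
  24:851  25:158  26:174  27:779  28:750  29:778  30:653
Giant step factor: 97^(-31) ≡ 833 (mod 947).
Scan 344·833^i mod 947 for i = 0, 1, …:
  i=0: 344   i=1: 558   i=2: 784   i=3: 589
  i=4: 91   i=5: 43
Match at i=5, j=11: a = 5·31 + 11 = 166.

166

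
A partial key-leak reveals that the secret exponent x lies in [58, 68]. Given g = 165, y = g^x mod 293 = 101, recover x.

Compute 165^58 mod 293 = 152, then multiply by 165 repeatedly:
  165^58=152  165^59=175  165^60=161  165^61=195  165^62=238
  165^63=8  165^64=148  165^65=101
Found 101 at exponent 65.

65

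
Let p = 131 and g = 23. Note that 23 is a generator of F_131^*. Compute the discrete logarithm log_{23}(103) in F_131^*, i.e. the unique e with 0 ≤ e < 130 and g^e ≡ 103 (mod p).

41

Baby-step giant-step with m = ceil(sqrt(130)) = 12.
Baby table (23^j mod 131 for j=0..11):
  0:1  1:23  2:5  3:115  4:25  5:51  6:125  7:124
  8:101  9:96  10:112  11:87
Giant step factor: 23^(-12) ≡ 91 (mod 131).
Scan 103·91^i mod 131 for i = 0, 1, …:
  i=0: 103   i=1: 72   i=2: 2   i=3: 51
Match at i=3, j=5: e = 3·12 + 5 = 41.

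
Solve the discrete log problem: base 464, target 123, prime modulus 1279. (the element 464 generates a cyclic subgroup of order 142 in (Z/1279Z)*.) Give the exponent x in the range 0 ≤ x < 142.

13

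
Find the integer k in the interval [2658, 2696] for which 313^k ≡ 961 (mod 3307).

2696

Compute 313^2658 mod 3307 = 1369, then multiply by 313 repeatedly:
  313^2658=1369  313^2659=1894  313^2660=869  313^2661=823  313^2662=2960
  313^2663=520  313^2664=717  313^2665=2852  313^2666=3093  313^2667=2465
  313^2668=1014  313^2669=3217  313^2670=1593  313^2671=2559  313^2672=673
  313^2673=2308  313^2674=1478  313^2675=2941  313^2676=1187  313^2677=1147
  313^2678=1855  313^2679=1890  313^2680=2924  313^2681=2480  313^2682=2402
  313^2683=1137  313^2684=2032  313^2685=1072  313^2686=1529  313^2687=2369
  313^2688=729  313^2689=3301  313^2690=1429  313^2691=832  313^2692=2470
  313^2693=2579  313^2694=319  313^2695=637  313^2696=961
Found 961 at exponent 2696.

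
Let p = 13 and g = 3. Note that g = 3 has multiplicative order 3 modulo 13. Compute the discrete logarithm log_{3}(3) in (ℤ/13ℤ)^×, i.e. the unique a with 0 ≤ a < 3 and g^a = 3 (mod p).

1

Successive powers of 3 modulo 13:
  3^0=1  3^1=3
So 3^1 ≡ 3 (mod 13), giving a = 1.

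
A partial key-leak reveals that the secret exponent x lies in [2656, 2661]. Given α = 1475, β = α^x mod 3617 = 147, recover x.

Compute 1475^2656 mod 3617 = 390, then multiply by 1475 repeatedly:
  1475^2656=390  1475^2657=147
Found 147 at exponent 2657.

2657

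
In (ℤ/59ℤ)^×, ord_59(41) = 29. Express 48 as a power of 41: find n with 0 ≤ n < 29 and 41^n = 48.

Successive powers of 41 modulo 59:
  41^0=1  41^1=41  41^2=29  41^3=9  41^4=15  41^5=25
  41^6=22  41^7=17  41^8=48
So 41^8 ≡ 48 (mod 59), giving n = 8.

8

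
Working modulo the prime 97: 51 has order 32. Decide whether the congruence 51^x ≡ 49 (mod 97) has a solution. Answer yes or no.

49 ∈ ⟨51⟩ iff 49^32 ≡ 1 (mod 97), since |⟨51⟩| = 32.
49^32 mod 97 = 61.
Since 61 ≠ 1, 49 does not lie in the subgroup.

no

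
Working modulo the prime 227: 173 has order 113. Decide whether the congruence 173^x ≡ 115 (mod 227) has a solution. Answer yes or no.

115 ∈ ⟨173⟩ iff 115^113 ≡ 1 (mod 227), since |⟨173⟩| = 113.
115^113 mod 227 = 226.
Since 226 ≠ 1, 115 does not lie in the subgroup.

no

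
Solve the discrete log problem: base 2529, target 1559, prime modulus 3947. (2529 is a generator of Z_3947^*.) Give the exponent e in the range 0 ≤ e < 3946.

Baby-step giant-step with m = ceil(sqrt(3946)) = 63.
Baby table (2529^j mod 3947 for j=0..62):
  0:1  1:2529  2:1701  3:3546  4:250  5:730  6:2921  7:2372
  8:3295  9:938  10:55  11:950  12:2774  13:1627  14:1909  15:680
  16:2775  17:209  18:3610  19:279  20:3025  21:939  22:2584  23:2651
  24:2373  25:1877  26:2639  27:3601  28:1200  29:3504  30:601  31:334
  32:28  33:3713  34:264  35:613  36:3053  37:705  38:2848  39:3264
  40:1479  41:2582  42:1540  43:2918  44:2679  45:2139  46:2141  47:3252
  48:2707  49:1905  50:2405  51:3865  52:1813  53:2610  54:1306  55:3182
  56:3292  57:1245  58:2846  59:2153  60:2024  61:3384  62:1040
Giant step factor: 2529^(-63) ≡ 2163 (mod 3947).
Scan 1559·2163^i mod 3947 for i = 0, 1, …:
  i=0: 1559   i=1: 1379   i=2: 2792   i=3: 186
  i=4: 3671   i=5: 2956   i=6: 3635   i=7: 81
  i=8: 1535   i=9: 778     …   i=50: 3005
  i=51: 3053
Match at i=51, j=36: e = 51·63 + 36 = 3249.

3249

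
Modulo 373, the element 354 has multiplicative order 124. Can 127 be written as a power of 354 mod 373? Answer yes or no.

127 ∈ ⟨354⟩ iff 127^124 ≡ 1 (mod 373), since |⟨354⟩| = 124.
127^124 mod 373 = 88.
Since 88 ≠ 1, 127 does not lie in the subgroup.

no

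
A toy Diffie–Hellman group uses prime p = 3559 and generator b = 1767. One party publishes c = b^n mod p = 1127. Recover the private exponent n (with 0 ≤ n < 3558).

520

Baby-step giant-step with m = ceil(sqrt(3558)) = 60.
Baby table (1767^j mod 3559 for j=0..59):
  0:1  1:1767  2:1046  3:1161  4:1503  5:787  6:2619  7:1073
  8:2603  9:1273  10:103  11:492  12:968  13:2136  14:1772  15:2763
  16:2832  17:190  18:1184  19:2995  20:3491  21:850  22:52  23:2909
  24:1007  25:3428  26:3417  27:1775  28:946  29:2411  30:114  31:2134
  32:1797  33:671  34:510  35:743  36:3169  37:1316  38:1345  39:2762
  40:1065  41:2703  42:23  43:1492  44:2704  45:1790  46:2538  47:306
  48:3293  49:3325  50:2925  51:807  52:2369  53:639  54:910  55:2861
  56:1607  57:3046  58:1074  59:811
Giant step factor: 1767^(-60) ≡ 1260 (mod 3559).
Scan 1127·1260^i mod 3559 for i = 0, 1, …:
  i=0: 1127   i=1: 3538   i=2: 2012   i=3: 1112
  i=4: 2433   i=5: 1281   i=6: 1833   i=7: 3348
  i=8: 1065
Match at i=8, j=40: n = 8·60 + 40 = 520.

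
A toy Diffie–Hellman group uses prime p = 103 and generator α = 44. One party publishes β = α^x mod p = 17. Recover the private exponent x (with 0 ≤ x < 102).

8

Successive powers of 44 modulo 103:
  44^0=1  44^1=44  44^2=82  44^3=3  44^4=29  44^5=40
  44^6=9  44^7=87  44^8=17
So 44^8 ≡ 17 (mod 103), giving x = 8.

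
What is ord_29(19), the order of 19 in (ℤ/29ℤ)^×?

28

The order of 19 must divide p − 1 = 28 = 2^2 · 7.
Divisors: 1, 2, 4, 7, 14, 28.
Check each in increasing order: 19^1 ≡ 19;  19^2 ≡ 13;  19^4 ≡ 24;  19^7 ≡ 12;  19^14 ≡ 28;  19^28 ≡ 1.
Smallest exponent giving 1 is 28.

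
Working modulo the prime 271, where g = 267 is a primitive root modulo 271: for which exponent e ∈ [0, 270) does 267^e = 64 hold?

138

Baby-step giant-step with m = ceil(sqrt(270)) = 17.
Baby table (267^j mod 271 for j=0..16):
  0:1  1:267  2:16  3:207  4:256  5:60  6:31  7:147
  8:225  9:184  10:77  11:234  12:148  13:221  14:200  15:13
  16:219
Giant step factor: 267^(-17) ≡ 43 (mod 271).
Scan 64·43^i mod 271 for i = 0, 1, …:
  i=0: 64   i=1: 42   i=2: 180   i=3: 152
  i=4: 32   i=5: 21   i=6: 90   i=7: 76
  i=8: 16
Match at i=8, j=2: e = 8·17 + 2 = 138.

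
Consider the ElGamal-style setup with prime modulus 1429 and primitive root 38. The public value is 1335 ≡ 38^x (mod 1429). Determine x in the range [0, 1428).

Baby-step giant-step with m = ceil(sqrt(1428)) = 38.
Baby table (38^j mod 1429 for j=0..37):
  0:1  1:38  2:15  3:570  4:225  5:1405  6:517  7:1069
  8:610  9:316  10:576  11:453  12:66  13:1079  14:990  15:466
  16:560  17:1274  18:1255  19:533  20:248  21:850  22:862  23:1318
  24:69  25:1193  26:1035  27:747  28:1235  29:1202  30:1377  31:882
  32:649  33:369  34:1161  35:1248  36:267  37:143
Giant step factor: 38^(-38) ≡ 978 (mod 1429).
Scan 1335·978^i mod 1429 for i = 0, 1, …:
  i=0: 1335   i=1: 953   i=2: 326   i=3: 161
  i=4: 268   i=5: 597   i=6: 834   i=7: 1122
  i=8: 1273   i=9: 335     …   i=22: 1075
  i=23: 1035
Match at i=23, j=26: x = 23·38 + 26 = 900.

900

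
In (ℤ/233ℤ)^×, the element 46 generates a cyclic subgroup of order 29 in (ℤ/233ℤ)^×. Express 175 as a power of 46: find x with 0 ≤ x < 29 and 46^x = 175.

3

Successive powers of 46 modulo 233:
  46^0=1  46^1=46  46^2=19  46^3=175
So 46^3 ≡ 175 (mod 233), giving x = 3.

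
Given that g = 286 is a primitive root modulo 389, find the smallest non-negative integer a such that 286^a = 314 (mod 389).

181

Baby-step giant-step with m = ceil(sqrt(388)) = 20.
Baby table (286^j mod 389 for j=0..19):
  0:1  1:286  2:106  3:363  4:344  5:356  6:287  7:3
  8:80  9:318  10:311  11:254  12:290  13:83  14:9  15:240
  16:176  17:155  18:373  19:92
Giant step factor: 286^(-20) ≡ 25 (mod 389).
Scan 314·25^i mod 389 for i = 0, 1, …:
  i=0: 314   i=1: 70   i=2: 194   i=3: 182
  i=4: 271   i=5: 162   i=6: 160   i=7: 110
  i=8: 27   i=9: 286
Match at i=9, j=1: a = 9·20 + 1 = 181.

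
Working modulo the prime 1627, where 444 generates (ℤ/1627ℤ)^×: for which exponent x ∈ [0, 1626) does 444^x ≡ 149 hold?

1549

Baby-step giant-step with m = ceil(sqrt(1626)) = 41.
Baby table (444^j mod 1627 for j=0..40):
  0:1  1:444  2:269  3:665  4:773  5:1542  6:1308  7:1540
  8:420  9:1002  10:717  11:1083  12:887  13:94  14:1061  15:881
  16:684  17:1074  18:145  19:927  20:1584  21:432  22:1449  23:691
  24:928  25:401  26:701  27:487  28:1464  29:843  30:82  31:614
  32:907  33:839  34:1560  35:1165  36:1501  37:1001  38:273  39:814
  40:222
Giant step factor: 444^(-41) ≡ 750 (mod 1627).
Scan 149·750^i mod 1627 for i = 0, 1, …:
  i=0: 149   i=1: 1114   i=2: 849   i=3: 593
  i=4: 579   i=5: 1468   i=6: 1148   i=7: 317
  i=8: 208   i=9: 1435     …   i=36: 780
  i=37: 907
Match at i=37, j=32: x = 37·41 + 32 = 1549.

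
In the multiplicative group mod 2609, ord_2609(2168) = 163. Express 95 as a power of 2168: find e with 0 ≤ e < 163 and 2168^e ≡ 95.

Baby-step giant-step with m = ceil(sqrt(163)) = 13.
Baby table (2168^j mod 2609 for j=0..12):
  0:1  1:2168  2:1415  3:2145  4:1122  5:908  6:1358  7:1192
  8:1346  9:1266  10:20  11:1616  12:2210
Giant step factor: 2168^(-13) ≡ 2038 (mod 2609).
Scan 95·2038^i mod 2609 for i = 0, 1, …:
  i=0: 95   i=1: 544   i=2: 2456   i=3: 1266
Match at i=3, j=9: e = 3·13 + 9 = 48.

48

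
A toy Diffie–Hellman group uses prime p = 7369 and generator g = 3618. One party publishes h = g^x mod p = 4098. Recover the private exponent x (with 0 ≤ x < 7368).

Baby-step giant-step with m = ceil(sqrt(7368)) = 86.
Baby table (3618^j mod 7369 for j=0..85):
  0:1  1:3618  2:2580  3:5286  4:2193  5:5230  6:5917  7:761
  8:4661  9:3226  10:6541  11:3479  12:770  13:378  14:4339  15:2532
  16:1109  17:3626  18:2048  19:3819  20:267  21:667  22:3543  23:3883
  24:3380  25:3669  26:2873  27:4224  28:6495  29:6538  30:7363  31:399
  32:6627  33:5129  34:1580  35:5465  36:1343  37:2803  38:1510  39:2751
  40:4968  41:1233  42:2749  43:5101  44:3442  45:6915  46:715  47:351
  48:2450  49:6562  50:5767  51:3367  52:849  53:6178  54:1827  55:93
  56:4869  57:4132  58:5244  59:4986  60:36  61:4975  62:4452  63:6071
  64:5258  65:4055  66:6680  67:5289  68:5678  69:5601  70:7037  71:7340
  72:5613  73:6239  74:1455  75:2724  76:3079  77:5263  78:38  79:4842
  80:2243  81:1905  82:2275  83:7146  84:3776  85:6811
Giant step factor: 3618^(-86) ≡ 3572 (mod 7369).
Scan 4098·3572^i mod 7369 for i = 0, 1, …:
  i=0: 4098   i=1: 3222   i=2: 5975   i=3: 2076
  i=4: 2258   i=5: 3890   i=6: 4515   i=7: 4208
  i=8: 5585   i=9: 1737     …   i=46: 526
  i=47: 7146
Match at i=47, j=83: x = 47·86 + 83 = 4125.

4125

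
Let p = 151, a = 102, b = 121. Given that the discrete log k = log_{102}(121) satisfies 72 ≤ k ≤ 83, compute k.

82

Compute 102^72 mod 151 = 68, then multiply by 102 repeatedly:
  102^72=68  102^73=141  102^74=37  102^75=150  102^76=49
  102^77=15  102^78=20  102^79=77  102^80=2  102^81=53
  102^82=121
Found 121 at exponent 82.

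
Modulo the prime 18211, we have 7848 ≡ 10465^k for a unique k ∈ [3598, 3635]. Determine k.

Compute 10465^3598 mod 18211 = 2232, then multiply by 10465 repeatedly:
  10465^3598=2232  10465^3599=11378  10465^3600=7252  10465^3601=6943  10465^3602=14816
  10465^3603=986  10465^3604=11064  10465^3605=17433  10465^3606=16758  10465^3607=540
  10465^3608=5690  10465^3609=14091  10465^3610=7848
Found 7848 at exponent 3610.

3610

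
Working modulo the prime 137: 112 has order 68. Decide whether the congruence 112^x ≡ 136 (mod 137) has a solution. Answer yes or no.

yes

136 ∈ ⟨112⟩ iff 136^68 ≡ 1 (mod 137), since |⟨112⟩| = 68.
136^68 mod 137 = 1.
Since 1 = 1, 136 lies in the subgroup.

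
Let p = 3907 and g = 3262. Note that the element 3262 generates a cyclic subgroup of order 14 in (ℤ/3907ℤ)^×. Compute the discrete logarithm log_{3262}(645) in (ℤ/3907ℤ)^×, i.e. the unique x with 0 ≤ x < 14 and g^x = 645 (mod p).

8

Successive powers of 3262 modulo 3907:
  3262^0=1  3262^1=3262  3262^2=1883  3262^3=542  3262^4=2040  3262^5=859
  3262^6=739  3262^7=3906  3262^8=645
So 3262^8 ≡ 645 (mod 3907), giving x = 8.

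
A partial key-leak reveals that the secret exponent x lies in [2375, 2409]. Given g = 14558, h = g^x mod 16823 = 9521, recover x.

2400

Compute 14558^2375 mod 16823 = 5010, then multiply by 14558 repeatedly:
  14558^2375=5010  14558^2376=7875  14558^2377=12328  14558^2378=3260  14558^2379=1397
  14558^2380=15342  14558^2381=6688  14558^2382=9203  14558^2383=15725  14558^2384=13989
  14558^2385=9447  14558^2386=1401  14558^2387=6282  14558^2388=3528  14558^2389=5
  14558^2390=5498  14558^2391=12873  14558^2392=13737  14558^2393=8245  14558^2394=15428
  14558^2395=13774  14558^2396=8555  14558^2397=3021  14558^2398=4396  14558^2399=2276
  14558^2400=9521
Found 9521 at exponent 2400.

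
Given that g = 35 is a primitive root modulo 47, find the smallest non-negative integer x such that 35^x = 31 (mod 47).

21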